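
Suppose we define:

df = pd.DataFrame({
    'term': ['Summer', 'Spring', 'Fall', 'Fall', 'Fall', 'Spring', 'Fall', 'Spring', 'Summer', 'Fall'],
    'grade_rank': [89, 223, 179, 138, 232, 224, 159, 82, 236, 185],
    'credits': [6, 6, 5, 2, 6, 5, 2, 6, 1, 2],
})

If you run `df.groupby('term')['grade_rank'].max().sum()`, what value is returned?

692

group by term, max of grade_rank:
term
Fall      232
Spring    224
Summer    236
Name: grade_rank, dtype: int64
So sum() = 692.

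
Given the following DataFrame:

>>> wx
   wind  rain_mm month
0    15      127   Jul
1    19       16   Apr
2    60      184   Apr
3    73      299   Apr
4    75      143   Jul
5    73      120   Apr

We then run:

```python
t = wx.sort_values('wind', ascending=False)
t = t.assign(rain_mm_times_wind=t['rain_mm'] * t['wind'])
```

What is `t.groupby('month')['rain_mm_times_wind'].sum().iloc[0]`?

41931

sort by wind descending:
   wind  rain_mm month
4    75      143   Jul
3    73      299   Apr
5    73      120   Apr
2    60      184   Apr
1    19       16   Apr
0    15      127   Jul
add column rain_mm_times_wind = t['rain_mm'] * t['wind']:
   wind  rain_mm month  rain_mm_times_wind
4    75      143   Jul               10725
3    73      299   Apr               21827
5    73      120   Apr                8760
2    60      184   Apr               11040
1    19       16   Apr                 304
0    15      127   Jul                1905
group by month, sum of rain_mm_times_wind:
month
Apr    41931
Jul    12630
Name: rain_mm_times_wind, dtype: int64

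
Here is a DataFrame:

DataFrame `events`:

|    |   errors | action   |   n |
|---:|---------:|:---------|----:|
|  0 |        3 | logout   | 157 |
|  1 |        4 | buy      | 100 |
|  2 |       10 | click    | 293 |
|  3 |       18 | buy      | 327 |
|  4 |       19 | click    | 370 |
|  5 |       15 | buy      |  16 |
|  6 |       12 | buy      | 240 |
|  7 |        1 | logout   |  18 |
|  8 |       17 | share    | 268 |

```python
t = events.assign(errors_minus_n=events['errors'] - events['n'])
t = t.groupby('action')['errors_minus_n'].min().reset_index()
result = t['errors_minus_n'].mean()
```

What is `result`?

add column errors_minus_n = events['errors'] - events['n']:
   errors  action    n  errors_minus_n
0       3  logout  157            -154
1       4     buy  100             -96
2      10   click  293            -283
3      18     buy  327            -309
4      19   click  370            -351
5      15     buy   16              -1
6      12     buy  240            -228
7       1  logout   18             -17
8      17   share  268            -251
group by action, min of errors_minus_n:
action
buy      -309
click    -351
logout   -154
share    -251
Name: errors_minus_n, dtype: int64
reset_index():
   action  errors_minus_n
0     buy            -309
1   click            -351
2  logout            -154
3   share            -251
Finally, mean of column 'errors_minus_n' = -266.25.

-266.25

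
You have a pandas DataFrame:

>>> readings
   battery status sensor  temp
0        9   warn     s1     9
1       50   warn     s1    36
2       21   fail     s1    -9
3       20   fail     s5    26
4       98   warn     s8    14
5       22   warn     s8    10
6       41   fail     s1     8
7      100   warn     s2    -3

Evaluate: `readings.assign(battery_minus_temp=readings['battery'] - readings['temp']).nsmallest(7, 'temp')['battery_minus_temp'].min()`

add column battery_minus_temp = readings['battery'] - readings['temp']:
   battery status sensor  temp  battery_minus_temp
0        9   warn     s1     9                   0
1       50   warn     s1    36                  14
2       21   fail     s1    -9                  30
3       20   fail     s5    26                  -6
4       98   warn     s8    14                  84
5       22   warn     s8    10                  12
6       41   fail     s1     8                  33
7      100   warn     s2    -3                 103
take 7 rows with smallest temp:
   battery status sensor  temp  battery_minus_temp
2       21   fail     s1    -9                  30
7      100   warn     s2    -3                 103
6       41   fail     s1     8                  33
0        9   warn     s1     9                   0
5       22   warn     s8    10                  12
4       98   warn     s8    14                  84
3       20   fail     s5    26                  -6
Taking the min of column 'battery_minus_temp' gives -6.

-6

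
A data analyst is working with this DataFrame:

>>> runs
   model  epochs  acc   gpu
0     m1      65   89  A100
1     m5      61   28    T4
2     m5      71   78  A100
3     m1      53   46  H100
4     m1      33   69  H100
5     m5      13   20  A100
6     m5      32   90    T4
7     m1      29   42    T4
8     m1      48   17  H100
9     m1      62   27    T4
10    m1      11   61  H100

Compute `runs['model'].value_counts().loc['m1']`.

value_counts of model:
model
m1    7
m5    4
Name: count, dtype: int64
Finally, value at index 'm1' = 7.

7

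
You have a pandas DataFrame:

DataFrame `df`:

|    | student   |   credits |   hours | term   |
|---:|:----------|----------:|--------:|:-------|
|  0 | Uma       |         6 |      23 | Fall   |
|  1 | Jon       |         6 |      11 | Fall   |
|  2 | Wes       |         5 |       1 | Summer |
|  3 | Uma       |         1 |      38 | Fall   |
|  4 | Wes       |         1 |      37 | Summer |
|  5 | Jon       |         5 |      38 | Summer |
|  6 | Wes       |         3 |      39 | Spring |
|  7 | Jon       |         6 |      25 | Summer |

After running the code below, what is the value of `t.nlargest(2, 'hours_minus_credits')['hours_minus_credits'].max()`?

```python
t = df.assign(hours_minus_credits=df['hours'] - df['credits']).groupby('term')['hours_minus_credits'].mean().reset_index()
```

36.0

add column hours_minus_credits = df['hours'] - df['credits']:
  student  credits  hours    term  hours_minus_credits
0     Uma        6     23    Fall                   17
1     Jon        6     11    Fall                    5
2     Wes        5      1  Summer                   -4
3     Uma        1     38    Fall                   37
4     Wes        1     37  Summer                   36
5     Jon        5     38  Summer                   33
6     Wes        3     39  Spring                   36
7     Jon        6     25  Summer                   19
group by term, mean of hours_minus_credits:
term
Fall      19.666667
Spring    36.000000
Summer    21.000000
Name: hours_minus_credits, dtype: float64
reset_index():
     term  hours_minus_credits
0    Fall            19.666667
1  Spring            36.000000
2  Summer            21.000000
take 2 rows with largest hours_minus_credits:
     term  hours_minus_credits
1  Spring                 36.0
2  Summer                 21.0
Reading off the max of column 'hours_minus_credits', we get 36.0.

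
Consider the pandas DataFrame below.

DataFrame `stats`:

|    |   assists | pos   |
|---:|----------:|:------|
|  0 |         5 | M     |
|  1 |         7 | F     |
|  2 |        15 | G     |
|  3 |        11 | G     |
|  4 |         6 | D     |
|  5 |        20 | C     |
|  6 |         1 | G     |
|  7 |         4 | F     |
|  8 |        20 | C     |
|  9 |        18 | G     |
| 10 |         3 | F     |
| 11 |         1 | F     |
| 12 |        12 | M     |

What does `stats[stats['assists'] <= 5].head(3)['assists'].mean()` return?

filter rows where assists <= 5:
    assists pos
0         5   M
6         1   G
7         4   F
10        3   F
11        1   F
take first 3 rows:
   assists pos
0        5   M
6        1   G
7        4   F
Taking the mean of column 'assists' gives 3.33333333333.

3.33333333333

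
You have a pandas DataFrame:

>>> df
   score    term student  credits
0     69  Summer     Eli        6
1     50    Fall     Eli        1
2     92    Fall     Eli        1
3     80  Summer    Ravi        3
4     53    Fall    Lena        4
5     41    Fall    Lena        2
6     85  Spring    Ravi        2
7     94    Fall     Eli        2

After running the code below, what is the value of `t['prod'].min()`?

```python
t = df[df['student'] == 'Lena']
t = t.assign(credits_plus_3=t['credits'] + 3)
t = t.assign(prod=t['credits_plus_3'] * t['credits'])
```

10

filter rows where student == 'Lena':
   score  term student  credits
4     53  Fall    Lena        4
5     41  Fall    Lena        2
add column credits_plus_3 = t['credits'] + 3:
   score  term student  credits  credits_plus_3
4     53  Fall    Lena        4               7
5     41  Fall    Lena        2               5
add column prod = t['credits_plus_3'] * t['credits']:
   score  term student  credits  credits_plus_3  prod
4     53  Fall    Lena        4               7    28
5     41  Fall    Lena        2               5    10
So min() = 10.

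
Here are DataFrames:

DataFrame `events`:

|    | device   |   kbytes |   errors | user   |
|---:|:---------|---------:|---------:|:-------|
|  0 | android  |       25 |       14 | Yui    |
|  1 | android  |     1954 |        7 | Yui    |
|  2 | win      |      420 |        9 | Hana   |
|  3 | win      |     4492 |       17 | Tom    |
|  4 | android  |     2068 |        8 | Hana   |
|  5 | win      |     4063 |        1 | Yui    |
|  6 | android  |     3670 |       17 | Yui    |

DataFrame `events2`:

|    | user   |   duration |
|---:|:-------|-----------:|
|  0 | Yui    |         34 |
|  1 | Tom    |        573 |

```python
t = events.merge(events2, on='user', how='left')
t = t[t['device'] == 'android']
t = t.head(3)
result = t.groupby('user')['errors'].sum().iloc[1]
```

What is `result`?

21

merge on 'user' (how='left') → 7 rows:
    device  kbytes  errors  user  duration
0  android      25      14   Yui      34.0
1  android    1954       7   Yui      34.0
2      win     420       9  Hana       NaN
3      win    4492      17   Tom     573.0
4  android    2068       8  Hana       NaN
5      win    4063       1   Yui      34.0
6  android    3670      17   Yui      34.0
filter rows where device == 'android':
    device  kbytes  errors  user  duration
0  android      25      14   Yui      34.0
1  android    1954       7   Yui      34.0
4  android    2068       8  Hana       NaN
6  android    3670      17   Yui      34.0
take first 3 rows:
    device  kbytes  errors  user  duration
0  android      25      14   Yui      34.0
1  android    1954       7   Yui      34.0
4  android    2068       8  Hana       NaN
group by user, sum of errors:
user
Hana     8
Yui     21
Name: errors, dtype: int64
Hence 21.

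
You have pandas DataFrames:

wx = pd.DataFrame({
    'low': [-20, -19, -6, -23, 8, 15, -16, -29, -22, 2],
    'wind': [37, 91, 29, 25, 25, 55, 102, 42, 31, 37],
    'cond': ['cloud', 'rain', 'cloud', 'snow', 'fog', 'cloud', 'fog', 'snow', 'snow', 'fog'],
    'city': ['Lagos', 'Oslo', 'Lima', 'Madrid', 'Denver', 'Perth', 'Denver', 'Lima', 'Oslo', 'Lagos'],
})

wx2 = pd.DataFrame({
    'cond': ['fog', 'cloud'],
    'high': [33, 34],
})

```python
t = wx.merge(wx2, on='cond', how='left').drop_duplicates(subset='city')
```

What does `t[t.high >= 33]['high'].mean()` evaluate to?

merge on 'cond' (how='left') → 10 rows:
   low  wind   cond    city  high
0  -20    37  cloud   Lagos  34.0
1  -19    91   rain    Oslo   NaN
2   -6    29  cloud    Lima  34.0
3  -23    25   snow  Madrid   NaN
4    8    25    fog  Denver  33.0
5   15    55  cloud   Perth  34.0
6  -16   102    fog  Denver  33.0
7  -29    42   snow    Lima   NaN
8  -22    31   snow    Oslo   NaN
9    2    37    fog   Lagos  33.0
drop duplicate city (keep=first):
   low  wind   cond    city  high
0  -20    37  cloud   Lagos  34.0
1  -19    91   rain    Oslo   NaN
2   -6    29  cloud    Lima  34.0
3  -23    25   snow  Madrid   NaN
4    8    25    fog  Denver  33.0
5   15    55  cloud   Perth  34.0
filter rows where high >= 33:
   low  wind   cond    city  high
0  -20    37  cloud   Lagos  34.0
2   -6    29  cloud    Lima  34.0
4    8    25    fog  Denver  33.0
5   15    55  cloud   Perth  34.0
Hence 33.75.

33.75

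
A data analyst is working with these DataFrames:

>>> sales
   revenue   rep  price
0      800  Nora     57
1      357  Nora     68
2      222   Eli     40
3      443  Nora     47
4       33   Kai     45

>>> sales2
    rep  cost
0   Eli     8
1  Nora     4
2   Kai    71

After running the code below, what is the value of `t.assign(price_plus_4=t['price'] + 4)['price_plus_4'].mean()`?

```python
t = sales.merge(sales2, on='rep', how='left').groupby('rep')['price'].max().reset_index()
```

55.0

merge on 'rep' (how='left') → 5 rows:
   revenue   rep  price  cost
0      800  Nora     57     4
1      357  Nora     68     4
2      222   Eli     40     8
3      443  Nora     47     4
4       33   Kai     45    71
group by rep, max of price:
rep
Eli     40
Kai     45
Nora    68
Name: price, dtype: int64
reset_index():
    rep  price
0   Eli     40
1   Kai     45
2  Nora     68
add column price_plus_4 = t['price'] + 4:
    rep  price  price_plus_4
0   Eli     40            44
1   Kai     45            49
2  Nora     68            72
Finally, mean of column 'price_plus_4' = 55.0.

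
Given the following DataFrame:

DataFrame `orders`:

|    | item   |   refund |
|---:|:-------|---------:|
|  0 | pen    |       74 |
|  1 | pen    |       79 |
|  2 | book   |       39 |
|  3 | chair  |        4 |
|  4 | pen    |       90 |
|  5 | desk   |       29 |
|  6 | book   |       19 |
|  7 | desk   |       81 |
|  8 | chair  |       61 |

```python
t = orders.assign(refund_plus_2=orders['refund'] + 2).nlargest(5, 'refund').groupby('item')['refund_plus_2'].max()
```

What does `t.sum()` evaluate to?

add column refund_plus_2 = orders['refund'] + 2:
    item  refund  refund_plus_2
0    pen      74             76
1    pen      79             81
2   book      39             41
3  chair       4              6
4    pen      90             92
5   desk      29             31
6   book      19             21
7   desk      81             83
8  chair      61             63
take 5 rows with largest refund:
    item  refund  refund_plus_2
4    pen      90             92
7   desk      81             83
1    pen      79             81
0    pen      74             76
8  chair      61             63
group by item, max of refund_plus_2:
item
chair    63
desk     83
pen      92
Name: refund_plus_2, dtype: int64

238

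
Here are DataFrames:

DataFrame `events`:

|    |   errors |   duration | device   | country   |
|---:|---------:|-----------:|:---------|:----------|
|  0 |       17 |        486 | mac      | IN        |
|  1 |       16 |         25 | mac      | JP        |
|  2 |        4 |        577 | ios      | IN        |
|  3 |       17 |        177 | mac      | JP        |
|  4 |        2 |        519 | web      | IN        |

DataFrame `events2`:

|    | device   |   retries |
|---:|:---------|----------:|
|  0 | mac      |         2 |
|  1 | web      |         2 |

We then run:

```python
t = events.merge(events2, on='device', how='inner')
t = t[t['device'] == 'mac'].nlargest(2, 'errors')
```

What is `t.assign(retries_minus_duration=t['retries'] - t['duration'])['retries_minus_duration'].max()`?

merge on 'device' (how='inner') → 4 rows:
   errors  duration device country  retries
0      17       486    mac      IN        2
1      16        25    mac      JP        2
2      17       177    mac      JP        2
3       2       519    web      IN        2
filter rows where device == 'mac':
   errors  duration device country  retries
0      17       486    mac      IN        2
1      16        25    mac      JP        2
2      17       177    mac      JP        2
take 2 rows with largest errors:
   errors  duration device country  retries
0      17       486    mac      IN        2
2      17       177    mac      JP        2
add column retries_minus_duration = t['retries'] - t['duration']:
   errors  duration device country  retries  retries_minus_duration
0      17       486    mac      IN        2                    -484
2      17       177    mac      JP        2                    -175
Taking the max of column 'retries_minus_duration' gives -175.

-175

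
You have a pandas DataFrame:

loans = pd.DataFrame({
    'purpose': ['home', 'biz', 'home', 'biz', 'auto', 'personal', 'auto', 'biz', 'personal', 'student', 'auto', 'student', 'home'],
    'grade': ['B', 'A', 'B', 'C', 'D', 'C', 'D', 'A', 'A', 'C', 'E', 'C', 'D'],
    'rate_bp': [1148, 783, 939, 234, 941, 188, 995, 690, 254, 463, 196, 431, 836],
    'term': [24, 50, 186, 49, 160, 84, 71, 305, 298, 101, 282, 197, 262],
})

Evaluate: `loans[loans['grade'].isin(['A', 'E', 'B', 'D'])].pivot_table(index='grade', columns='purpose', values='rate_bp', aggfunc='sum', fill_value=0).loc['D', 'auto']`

filter rows where grade in ['A', 'E', 'B', 'D']:
     purpose grade  rate_bp  term
0       home     B     1148    24
1        biz     A      783    50
2       home     B      939   186
4       auto     D      941   160
6       auto     D      995    71
7        biz     A      690   305
8   personal     A      254   298
10      auto     E      196   282
12      home     D      836   262
pivot: rows=grade, cols=purpose, sum(rate_bp):
purpose  auto   biz  home  personal
grade                              
A           0  1473     0       254
B           0     0  2087         0
D        1936     0   836         0
E         196     0     0         0
Then the value at row 'D', column 'auto': 1936

1936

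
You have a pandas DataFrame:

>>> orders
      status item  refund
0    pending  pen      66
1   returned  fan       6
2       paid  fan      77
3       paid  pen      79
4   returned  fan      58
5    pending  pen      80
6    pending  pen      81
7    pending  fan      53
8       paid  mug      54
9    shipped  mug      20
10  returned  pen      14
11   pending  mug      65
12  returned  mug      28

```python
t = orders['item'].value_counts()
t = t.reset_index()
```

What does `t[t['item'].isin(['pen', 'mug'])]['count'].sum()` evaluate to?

9

value_counts of item:
item
pen    5
fan    4
mug    4
Name: count, dtype: int64
reset_index():
  item  count
0  pen      5
1  fan      4
2  mug      4
filter rows where item in ['pen', 'mug']:
  item  count
0  pen      5
2  mug      4
sum of column 'count' → 9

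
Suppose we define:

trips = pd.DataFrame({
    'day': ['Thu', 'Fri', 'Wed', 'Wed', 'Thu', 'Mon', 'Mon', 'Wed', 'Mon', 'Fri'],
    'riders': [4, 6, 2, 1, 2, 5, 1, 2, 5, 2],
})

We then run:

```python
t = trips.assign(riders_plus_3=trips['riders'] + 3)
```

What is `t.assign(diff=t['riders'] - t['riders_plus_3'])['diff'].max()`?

-3

add column riders_plus_3 = trips['riders'] + 3:
   day  riders  riders_plus_3
0  Thu       4              7
1  Fri       6              9
2  Wed       2              5
3  Wed       1              4
4  Thu       2              5
5  Mon       5              8
6  Mon       1              4
7  Wed       2              5
8  Mon       5              8
9  Fri       2              5
add column diff = t['riders'] - t['riders_plus_3']:
   day  riders  riders_plus_3  diff
0  Thu       4              7    -3
1  Fri       6              9    -3
2  Wed       2              5    -3
3  Wed       1              4    -3
4  Thu       2              5    -3
5  Mon       5              8    -3
6  Mon       1              4    -3
7  Wed       2              5    -3
8  Mon       5              8    -3
9  Fri       2              5    -3
Reading off the max of column 'diff', we get -3.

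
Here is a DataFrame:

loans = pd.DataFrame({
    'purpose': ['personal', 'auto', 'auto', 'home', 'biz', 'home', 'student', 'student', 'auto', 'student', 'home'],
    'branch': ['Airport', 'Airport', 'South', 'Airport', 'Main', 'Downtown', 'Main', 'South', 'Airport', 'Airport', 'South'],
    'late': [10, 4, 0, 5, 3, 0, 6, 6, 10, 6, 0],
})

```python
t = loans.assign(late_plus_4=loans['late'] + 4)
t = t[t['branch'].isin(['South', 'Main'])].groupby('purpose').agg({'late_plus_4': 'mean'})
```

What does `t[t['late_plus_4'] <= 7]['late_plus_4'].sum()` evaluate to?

15.0

add column late_plus_4 = loans['late'] + 4:
     purpose    branch  late  late_plus_4
0   personal   Airport    10           14
1       auto   Airport     4            8
2       auto     South     0            4
3       home   Airport     5            9
4        biz      Main     3            7
5       home  Downtown     0            4
6    student      Main     6           10
7    student     South     6           10
8       auto   Airport    10           14
9    student   Airport     6           10
10      home     South     0            4
filter rows where branch in ['South', 'Main']:
    purpose branch  late  late_plus_4
2      auto  South     0            4
4       biz   Main     3            7
6   student   Main     6           10
7   student  South     6           10
10     home  South     0            4
group by purpose, mean of late_plus_4:
         late_plus_4
purpose             
auto             4.0
biz              7.0
home             4.0
student         10.0
filter rows where late_plus_4 <= 7:
         late_plus_4
purpose             
auto             4.0
biz              7.0
home             4.0
Taking the sum of column 'late_plus_4' gives 15.0.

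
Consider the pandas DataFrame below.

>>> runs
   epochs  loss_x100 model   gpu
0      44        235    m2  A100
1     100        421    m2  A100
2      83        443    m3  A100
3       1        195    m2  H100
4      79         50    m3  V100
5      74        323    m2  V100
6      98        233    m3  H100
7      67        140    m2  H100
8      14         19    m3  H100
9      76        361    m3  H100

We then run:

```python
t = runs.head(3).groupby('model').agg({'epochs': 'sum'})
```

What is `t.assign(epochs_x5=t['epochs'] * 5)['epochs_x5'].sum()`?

take first 3 rows:
   epochs  loss_x100 model   gpu
0      44        235    m2  A100
1     100        421    m2  A100
2      83        443    m3  A100
group by model, sum of epochs:
       epochs
model        
m2        144
m3         83
add column epochs_x5 = t['epochs'] * 5:
       epochs  epochs_x5
model                   
m2        144        720
m3         83        415
Then the sum of column 'epochs_x5': 1135

1135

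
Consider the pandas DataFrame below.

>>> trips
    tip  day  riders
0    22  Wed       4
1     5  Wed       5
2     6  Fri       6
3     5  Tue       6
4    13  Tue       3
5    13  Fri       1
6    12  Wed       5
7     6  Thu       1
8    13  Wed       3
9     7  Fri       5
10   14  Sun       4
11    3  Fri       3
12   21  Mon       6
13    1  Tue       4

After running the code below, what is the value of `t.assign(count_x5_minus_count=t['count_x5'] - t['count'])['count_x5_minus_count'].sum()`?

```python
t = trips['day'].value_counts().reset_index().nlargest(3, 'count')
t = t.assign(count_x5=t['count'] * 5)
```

44

value_counts of day:
day
Wed    4
Fri    4
Tue    3
Thu    1
Sun    1
Mon    1
Name: count, dtype: int64
reset_index():
   day  count
0  Wed      4
1  Fri      4
2  Tue      3
3  Thu      1
4  Sun      1
5  Mon      1
take 3 rows with largest count:
   day  count
0  Wed      4
1  Fri      4
2  Tue      3
add column count_x5 = t['count'] * 5:
   day  count  count_x5
0  Wed      4        20
1  Fri      4        20
2  Tue      3        15
add column count_x5_minus_count = t['count_x5'] - t['count']:
   day  count  count_x5  count_x5_minus_count
0  Wed      4        20                    16
1  Fri      4        20                    16
2  Tue      3        15                    12
Taking the sum of column 'count_x5_minus_count' gives 44.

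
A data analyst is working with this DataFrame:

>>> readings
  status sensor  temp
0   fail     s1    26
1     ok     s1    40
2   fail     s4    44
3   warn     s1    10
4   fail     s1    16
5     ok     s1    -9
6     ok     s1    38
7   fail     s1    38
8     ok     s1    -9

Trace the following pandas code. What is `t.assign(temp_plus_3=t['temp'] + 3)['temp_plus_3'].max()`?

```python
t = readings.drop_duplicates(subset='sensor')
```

47

drop duplicate sensor (keep=first):
  status sensor  temp
0   fail     s1    26
2   fail     s4    44
add column temp_plus_3 = t['temp'] + 3:
  status sensor  temp  temp_plus_3
0   fail     s1    26           29
2   fail     s4    44           47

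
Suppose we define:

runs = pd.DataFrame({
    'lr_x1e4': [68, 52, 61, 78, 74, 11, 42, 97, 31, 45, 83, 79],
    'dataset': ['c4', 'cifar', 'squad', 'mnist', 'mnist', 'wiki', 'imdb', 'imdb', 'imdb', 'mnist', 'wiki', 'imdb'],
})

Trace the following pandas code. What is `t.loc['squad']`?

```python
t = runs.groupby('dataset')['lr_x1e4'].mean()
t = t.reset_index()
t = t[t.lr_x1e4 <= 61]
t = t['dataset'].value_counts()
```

group by dataset, mean of lr_x1e4:
dataset
c4       68.000000
cifar    52.000000
imdb     62.250000
mnist    65.666667
squad    61.000000
wiki     47.000000
Name: lr_x1e4, dtype: float64
reset_index():
  dataset    lr_x1e4
0      c4  68.000000
1   cifar  52.000000
2    imdb  62.250000
3   mnist  65.666667
4   squad  61.000000
5    wiki  47.000000
filter rows where lr_x1e4 <= 61:
  dataset  lr_x1e4
1   cifar     52.0
4   squad     61.0
5    wiki     47.0
value_counts of dataset:
dataset
cifar    1
squad    1
wiki     1
Name: count, dtype: int64
value at index 'squad' → 1

1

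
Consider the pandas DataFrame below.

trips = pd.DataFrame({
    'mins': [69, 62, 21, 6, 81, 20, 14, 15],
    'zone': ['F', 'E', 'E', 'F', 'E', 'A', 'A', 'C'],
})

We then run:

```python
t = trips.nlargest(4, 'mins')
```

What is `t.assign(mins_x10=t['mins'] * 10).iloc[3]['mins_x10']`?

take 4 rows with largest mins:
   mins zone
4    81    E
0    69    F
1    62    E
2    21    E
add column mins_x10 = t['mins'] * 10:
   mins zone  mins_x10
4    81    E       810
0    69    F       690
1    62    E       620
2    21    E       210
So iloc[3]['mins_x10'] = 210.

210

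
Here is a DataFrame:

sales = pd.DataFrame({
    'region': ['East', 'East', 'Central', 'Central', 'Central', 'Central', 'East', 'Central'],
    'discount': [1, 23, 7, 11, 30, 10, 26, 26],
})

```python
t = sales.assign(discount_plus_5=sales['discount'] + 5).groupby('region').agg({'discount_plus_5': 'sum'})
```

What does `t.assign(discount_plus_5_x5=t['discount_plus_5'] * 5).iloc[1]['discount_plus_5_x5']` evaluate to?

325

add column discount_plus_5 = sales['discount'] + 5:
    region  discount  discount_plus_5
0     East         1                6
1     East        23               28
2  Central         7               12
3  Central        11               16
4  Central        30               35
5  Central        10               15
6     East        26               31
7  Central        26               31
group by region, sum of discount_plus_5:
         discount_plus_5
region                  
Central              109
East                  65
add column discount_plus_5_x5 = t['discount_plus_5'] * 5:
         discount_plus_5  discount_plus_5_x5
region                                      
Central              109                 545
East                  65                 325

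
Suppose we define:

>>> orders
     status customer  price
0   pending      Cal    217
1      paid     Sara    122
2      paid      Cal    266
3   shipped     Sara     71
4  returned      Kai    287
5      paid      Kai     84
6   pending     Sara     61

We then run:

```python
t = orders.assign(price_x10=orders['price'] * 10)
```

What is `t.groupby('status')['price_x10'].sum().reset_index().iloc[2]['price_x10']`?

2870

add column price_x10 = orders['price'] * 10:
     status customer  price  price_x10
0   pending      Cal    217       2170
1      paid     Sara    122       1220
2      paid      Cal    266       2660
3   shipped     Sara     71        710
4  returned      Kai    287       2870
5      paid      Kai     84        840
6   pending     Sara     61        610
group by status, sum of price_x10:
status
paid        4720
pending     2780
returned    2870
shipped      710
Name: price_x10, dtype: int64
reset_index():
     status  price_x10
0      paid       4720
1   pending       2780
2  returned       2870
3   shipped        710
So iloc[2]['price_x10'] = 2870.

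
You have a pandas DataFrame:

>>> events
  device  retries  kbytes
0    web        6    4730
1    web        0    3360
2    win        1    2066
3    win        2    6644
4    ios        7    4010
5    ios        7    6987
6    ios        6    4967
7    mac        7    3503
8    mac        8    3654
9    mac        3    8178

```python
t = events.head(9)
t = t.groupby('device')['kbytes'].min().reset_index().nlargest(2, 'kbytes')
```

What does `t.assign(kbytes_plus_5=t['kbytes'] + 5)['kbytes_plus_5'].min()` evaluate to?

3508

take first 9 rows:
  device  retries  kbytes
0    web        6    4730
1    web        0    3360
2    win        1    2066
3    win        2    6644
4    ios        7    4010
5    ios        7    6987
6    ios        6    4967
7    mac        7    3503
8    mac        8    3654
group by device, min of kbytes:
device
ios    4010
mac    3503
web    3360
win    2066
Name: kbytes, dtype: int64
reset_index():
  device  kbytes
0    ios    4010
1    mac    3503
2    web    3360
3    win    2066
take 2 rows with largest kbytes:
  device  kbytes
0    ios    4010
1    mac    3503
add column kbytes_plus_5 = t['kbytes'] + 5:
  device  kbytes  kbytes_plus_5
0    ios    4010           4015
1    mac    3503           3508
The min of column 'kbytes_plus_5' is 3508.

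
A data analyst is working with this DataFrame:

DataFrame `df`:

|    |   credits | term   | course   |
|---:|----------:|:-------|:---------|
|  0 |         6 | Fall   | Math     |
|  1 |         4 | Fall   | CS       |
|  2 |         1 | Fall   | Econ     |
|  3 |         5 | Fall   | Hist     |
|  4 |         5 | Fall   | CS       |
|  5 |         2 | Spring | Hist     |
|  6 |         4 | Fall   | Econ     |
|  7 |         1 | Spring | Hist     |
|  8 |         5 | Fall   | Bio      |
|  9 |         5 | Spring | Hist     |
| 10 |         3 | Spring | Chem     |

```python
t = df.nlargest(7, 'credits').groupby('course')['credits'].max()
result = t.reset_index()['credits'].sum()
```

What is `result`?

25

take 7 rows with largest credits:
   credits    term course
0        6    Fall   Math
3        5    Fall   Hist
4        5    Fall     CS
8        5    Fall    Bio
9        5  Spring   Hist
1        4    Fall     CS
6        4    Fall   Econ
group by course, max of credits:
course
Bio     5
CS      5
Econ    4
Hist    5
Math    6
Name: credits, dtype: int64
reset_index():
  course  credits
0    Bio        5
1     CS        5
2   Econ        4
3   Hist        5
4   Math        6
Finally, sum of column 'credits' = 25.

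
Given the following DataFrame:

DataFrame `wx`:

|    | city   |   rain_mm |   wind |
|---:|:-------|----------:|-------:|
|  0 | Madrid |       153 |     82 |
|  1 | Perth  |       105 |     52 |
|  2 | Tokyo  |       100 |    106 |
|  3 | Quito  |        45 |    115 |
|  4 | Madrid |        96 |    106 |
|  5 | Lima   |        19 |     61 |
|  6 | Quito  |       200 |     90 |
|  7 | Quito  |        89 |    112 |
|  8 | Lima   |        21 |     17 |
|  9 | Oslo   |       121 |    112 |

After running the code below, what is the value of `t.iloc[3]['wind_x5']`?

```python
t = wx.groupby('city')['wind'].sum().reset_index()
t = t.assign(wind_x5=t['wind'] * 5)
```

260

group by city, sum of wind:
city
Lima       78
Madrid    188
Oslo      112
Perth      52
Quito     317
Tokyo     106
Name: wind, dtype: int64
reset_index():
     city  wind
0    Lima    78
1  Madrid   188
2    Oslo   112
3   Perth    52
4   Quito   317
5   Tokyo   106
add column wind_x5 = t['wind'] * 5:
     city  wind  wind_x5
0    Lima    78      390
1  Madrid   188      940
2    Oslo   112      560
3   Perth    52      260
4   Quito   317     1585
5   Tokyo   106      530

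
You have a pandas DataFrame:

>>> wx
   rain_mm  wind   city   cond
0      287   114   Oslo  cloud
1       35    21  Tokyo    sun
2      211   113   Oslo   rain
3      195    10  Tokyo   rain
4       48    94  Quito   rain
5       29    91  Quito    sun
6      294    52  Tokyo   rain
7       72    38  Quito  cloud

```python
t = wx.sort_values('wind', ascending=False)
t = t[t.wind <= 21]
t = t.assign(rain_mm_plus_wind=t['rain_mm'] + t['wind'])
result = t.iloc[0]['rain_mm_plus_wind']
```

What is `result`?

sort by wind descending:
   rain_mm  wind   city   cond
0      287   114   Oslo  cloud
2      211   113   Oslo   rain
4       48    94  Quito   rain
5       29    91  Quito    sun
6      294    52  Tokyo   rain
7       72    38  Quito  cloud
1       35    21  Tokyo    sun
3      195    10  Tokyo   rain
filter rows where wind <= 21:
   rain_mm  wind   city  cond
1       35    21  Tokyo   sun
3      195    10  Tokyo  rain
add column rain_mm_plus_wind = t['rain_mm'] + t['wind']:
   rain_mm  wind   city  cond  rain_mm_plus_wind
1       35    21  Tokyo   sun                 56
3      195    10  Tokyo  rain                205

56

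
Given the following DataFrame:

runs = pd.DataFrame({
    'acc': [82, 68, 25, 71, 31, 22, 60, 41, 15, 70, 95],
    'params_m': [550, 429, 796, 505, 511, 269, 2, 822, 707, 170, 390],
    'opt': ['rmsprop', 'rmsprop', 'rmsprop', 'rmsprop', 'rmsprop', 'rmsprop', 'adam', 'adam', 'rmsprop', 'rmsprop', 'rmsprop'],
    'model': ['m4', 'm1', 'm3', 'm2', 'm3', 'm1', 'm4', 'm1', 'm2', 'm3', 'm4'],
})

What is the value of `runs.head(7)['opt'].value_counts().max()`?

6

take first 7 rows:
   acc  params_m      opt model
0   82       550  rmsprop    m4
1   68       429  rmsprop    m1
2   25       796  rmsprop    m3
3   71       505  rmsprop    m2
4   31       511  rmsprop    m3
5   22       269  rmsprop    m1
6   60         2     adam    m4
value_counts of opt:
opt
rmsprop    6
adam       1
Name: count, dtype: int64
Hence 6.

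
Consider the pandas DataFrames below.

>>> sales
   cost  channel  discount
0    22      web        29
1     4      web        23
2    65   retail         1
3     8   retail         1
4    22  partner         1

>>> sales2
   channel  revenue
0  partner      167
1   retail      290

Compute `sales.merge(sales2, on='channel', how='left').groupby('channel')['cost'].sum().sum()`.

merge on 'channel' (how='left') → 5 rows:
   cost  channel  discount  revenue
0    22      web        29      NaN
1     4      web        23      NaN
2    65   retail         1    290.0
3     8   retail         1    290.0
4    22  partner         1    167.0
group by channel, sum of cost:
channel
partner    22
retail     73
web        26
Name: cost, dtype: int64

121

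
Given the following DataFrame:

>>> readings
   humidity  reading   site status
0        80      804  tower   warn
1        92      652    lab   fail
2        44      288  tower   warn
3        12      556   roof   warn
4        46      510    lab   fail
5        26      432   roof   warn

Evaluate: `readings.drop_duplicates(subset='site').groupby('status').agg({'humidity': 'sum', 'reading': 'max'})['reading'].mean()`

drop duplicate site (keep=first):
   humidity  reading   site status
0        80      804  tower   warn
1        92      652    lab   fail
3        12      556   roof   warn
group by status: sum(humidity), max(reading):
        humidity  reading
status                   
fail          92      652
warn          92      804
Hence 728.0.

728.0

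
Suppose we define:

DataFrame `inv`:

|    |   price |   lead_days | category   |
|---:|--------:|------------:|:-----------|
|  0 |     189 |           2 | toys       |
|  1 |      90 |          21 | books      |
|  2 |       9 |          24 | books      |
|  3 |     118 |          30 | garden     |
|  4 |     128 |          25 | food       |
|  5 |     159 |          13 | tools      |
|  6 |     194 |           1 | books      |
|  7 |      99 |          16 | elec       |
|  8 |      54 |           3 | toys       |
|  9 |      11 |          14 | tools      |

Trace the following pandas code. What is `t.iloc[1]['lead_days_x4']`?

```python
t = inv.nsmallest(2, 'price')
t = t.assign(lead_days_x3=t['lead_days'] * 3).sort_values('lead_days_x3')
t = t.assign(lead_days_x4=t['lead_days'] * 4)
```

96

take 2 rows with smallest price:
   price  lead_days category
2      9         24    books
9     11         14    tools
add column lead_days_x3 = t['lead_days'] * 3:
   price  lead_days category  lead_days_x3
2      9         24    books            72
9     11         14    tools            42
sort by lead_days_x3:
   price  lead_days category  lead_days_x3
9     11         14    tools            42
2      9         24    books            72
add column lead_days_x4 = t['lead_days'] * 4:
   price  lead_days category  lead_days_x3  lead_days_x4
9     11         14    tools            42            56
2      9         24    books            72            96
value at position 1, column 'lead_days_x4' → 96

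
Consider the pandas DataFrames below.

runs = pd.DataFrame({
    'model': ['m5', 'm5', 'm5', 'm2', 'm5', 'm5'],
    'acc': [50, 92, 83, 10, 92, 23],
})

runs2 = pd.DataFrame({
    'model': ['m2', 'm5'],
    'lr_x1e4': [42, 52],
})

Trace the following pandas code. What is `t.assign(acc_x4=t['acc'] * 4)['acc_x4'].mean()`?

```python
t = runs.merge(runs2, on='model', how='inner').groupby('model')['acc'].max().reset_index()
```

204.0

merge on 'model' (how='inner') → 6 rows:
  model  acc  lr_x1e4
0    m5   50       52
1    m5   92       52
2    m5   83       52
3    m2   10       42
4    m5   92       52
5    m5   23       52
group by model, max of acc:
model
m2    10
m5    92
Name: acc, dtype: int64
reset_index():
  model  acc
0    m2   10
1    m5   92
add column acc_x4 = t['acc'] * 4:
  model  acc  acc_x4
0    m2   10      40
1    m5   92     368
Taking the mean of column 'acc_x4' gives 204.0.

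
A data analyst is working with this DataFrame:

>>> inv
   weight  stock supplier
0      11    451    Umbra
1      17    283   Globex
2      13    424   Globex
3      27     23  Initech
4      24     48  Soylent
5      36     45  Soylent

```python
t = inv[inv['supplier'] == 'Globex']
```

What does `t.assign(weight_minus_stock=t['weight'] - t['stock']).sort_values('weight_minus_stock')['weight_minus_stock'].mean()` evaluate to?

-338.5

filter rows where supplier == 'Globex':
   weight  stock supplier
1      17    283   Globex
2      13    424   Globex
add column weight_minus_stock = t['weight'] - t['stock']:
   weight  stock supplier  weight_minus_stock
1      17    283   Globex                -266
2      13    424   Globex                -411
sort by weight_minus_stock:
   weight  stock supplier  weight_minus_stock
2      13    424   Globex                -411
1      17    283   Globex                -266
The mean of column 'weight_minus_stock' is -338.5.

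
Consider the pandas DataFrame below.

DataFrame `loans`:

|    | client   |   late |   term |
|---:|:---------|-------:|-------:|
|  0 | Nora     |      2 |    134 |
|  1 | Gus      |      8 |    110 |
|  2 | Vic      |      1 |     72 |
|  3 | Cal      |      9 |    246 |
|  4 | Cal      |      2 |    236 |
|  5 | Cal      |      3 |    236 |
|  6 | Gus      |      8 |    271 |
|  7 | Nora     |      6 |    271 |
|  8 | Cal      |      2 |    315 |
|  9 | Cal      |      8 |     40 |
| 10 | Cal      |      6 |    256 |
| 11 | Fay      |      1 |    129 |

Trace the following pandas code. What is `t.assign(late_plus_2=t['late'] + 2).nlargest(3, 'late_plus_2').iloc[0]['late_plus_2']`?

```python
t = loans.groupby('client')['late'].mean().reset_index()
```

10.0

group by client, mean of late:
client
Cal     5.0
Fay     1.0
Gus     8.0
Nora    4.0
Vic     1.0
Name: late, dtype: float64
reset_index():
  client  late
0    Cal   5.0
1    Fay   1.0
2    Gus   8.0
3   Nora   4.0
4    Vic   1.0
add column late_plus_2 = t['late'] + 2:
  client  late  late_plus_2
0    Cal   5.0          7.0
1    Fay   1.0          3.0
2    Gus   8.0         10.0
3   Nora   4.0          6.0
4    Vic   1.0          3.0
take 3 rows with largest late_plus_2:
  client  late  late_plus_2
2    Gus   8.0         10.0
0    Cal   5.0          7.0
3   Nora   4.0          6.0
Finally, value at position 0, column 'late_plus_2' = 10.0.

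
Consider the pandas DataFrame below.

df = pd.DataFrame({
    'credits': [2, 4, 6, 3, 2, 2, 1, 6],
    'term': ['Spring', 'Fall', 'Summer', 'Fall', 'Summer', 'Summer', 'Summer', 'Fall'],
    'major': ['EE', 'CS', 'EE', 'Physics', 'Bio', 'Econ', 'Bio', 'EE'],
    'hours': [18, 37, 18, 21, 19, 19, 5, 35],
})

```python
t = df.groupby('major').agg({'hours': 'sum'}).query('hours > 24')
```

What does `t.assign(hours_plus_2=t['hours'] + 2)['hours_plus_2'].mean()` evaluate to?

56.0

group by major, sum of hours:
         hours
major         
Bio         24
CS          37
EE          71
Econ        19
Physics     21
filter rows where hours > 24:
       hours
major       
CS        37
EE        71
add column hours_plus_2 = t['hours'] + 2:
       hours  hours_plus_2
major                     
CS        37            39
EE        71            73
The mean of column 'hours_plus_2' is 56.0.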